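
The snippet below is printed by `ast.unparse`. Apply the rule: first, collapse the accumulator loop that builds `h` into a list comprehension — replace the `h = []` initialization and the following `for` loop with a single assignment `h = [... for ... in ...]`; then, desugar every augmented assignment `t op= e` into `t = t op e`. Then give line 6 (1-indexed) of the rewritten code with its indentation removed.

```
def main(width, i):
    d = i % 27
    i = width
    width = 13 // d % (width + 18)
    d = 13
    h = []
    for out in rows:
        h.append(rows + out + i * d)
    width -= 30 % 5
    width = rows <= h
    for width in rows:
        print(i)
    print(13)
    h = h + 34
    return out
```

Transformed code:
def main(width, i):
    d = i % 27
    i = width
    width = 13 // d % (width + 18)
    d = 13
    h = [rows + out + i * d for out in rows]
    width = width - 30 % 5
    width = rows <= h
    for width in rows:
        print(i)
    print(13)
    h = h + 34
    return out

h = [rows + out + i * d for out in rows]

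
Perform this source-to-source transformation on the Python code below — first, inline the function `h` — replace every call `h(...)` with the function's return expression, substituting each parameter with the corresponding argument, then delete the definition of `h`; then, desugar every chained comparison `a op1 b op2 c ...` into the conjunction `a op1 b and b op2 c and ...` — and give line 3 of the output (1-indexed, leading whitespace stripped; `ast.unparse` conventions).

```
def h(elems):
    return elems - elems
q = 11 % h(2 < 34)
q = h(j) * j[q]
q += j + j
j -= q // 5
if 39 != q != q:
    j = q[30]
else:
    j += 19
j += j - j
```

Transformed code:
q = 11 % ((2 < 34) - (2 < 34))
q = (j - j) * j[q]
q += j + j
j -= q // 5
if 39 != q and q != q:
    j = q[30]
else:
    j += 19
j += j - j

q += j + j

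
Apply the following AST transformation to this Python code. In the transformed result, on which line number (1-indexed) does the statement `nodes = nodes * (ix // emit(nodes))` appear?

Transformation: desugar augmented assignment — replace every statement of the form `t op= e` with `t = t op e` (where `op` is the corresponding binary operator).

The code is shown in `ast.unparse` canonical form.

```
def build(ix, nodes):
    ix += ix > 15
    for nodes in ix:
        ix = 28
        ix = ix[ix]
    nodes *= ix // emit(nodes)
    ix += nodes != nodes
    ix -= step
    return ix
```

6

Transformed code:
def build(ix, nodes):
    ix = ix + (ix > 15)
    for nodes in ix:
        ix = 28
        ix = ix[ix]
    nodes = nodes * (ix // emit(nodes))
    ix = ix + (nodes != nodes)
    ix = ix - step
    return ix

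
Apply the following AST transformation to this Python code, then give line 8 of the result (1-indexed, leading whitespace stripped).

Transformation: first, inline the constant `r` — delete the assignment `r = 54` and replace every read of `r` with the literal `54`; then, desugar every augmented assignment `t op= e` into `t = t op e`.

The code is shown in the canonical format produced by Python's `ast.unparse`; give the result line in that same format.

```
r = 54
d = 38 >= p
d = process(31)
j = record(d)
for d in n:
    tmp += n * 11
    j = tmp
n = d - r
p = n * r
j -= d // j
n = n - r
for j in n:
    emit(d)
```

Transformed code:
d = 38 >= p
d = process(31)
j = record(d)
for d in n:
    tmp = tmp + n * 11
    j = tmp
n = d - 54
p = n * 54
j = j - d // j
n = n - 54
for j in n:
    emit(d)

p = n * 54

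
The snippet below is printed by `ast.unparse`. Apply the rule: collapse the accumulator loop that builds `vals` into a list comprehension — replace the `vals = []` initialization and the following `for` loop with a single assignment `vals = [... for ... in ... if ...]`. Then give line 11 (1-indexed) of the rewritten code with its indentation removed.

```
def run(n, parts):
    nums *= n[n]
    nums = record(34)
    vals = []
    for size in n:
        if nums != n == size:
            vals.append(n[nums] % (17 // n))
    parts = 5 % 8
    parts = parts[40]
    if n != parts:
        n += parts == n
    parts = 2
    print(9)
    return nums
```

return nums

Transformed code:
def run(n, parts):
    nums *= n[n]
    nums = record(34)
    vals = [n[nums] % (17 // n) for size in n if nums != n == size]
    parts = 5 % 8
    parts = parts[40]
    if n != parts:
        n += parts == n
    parts = 2
    print(9)
    return nums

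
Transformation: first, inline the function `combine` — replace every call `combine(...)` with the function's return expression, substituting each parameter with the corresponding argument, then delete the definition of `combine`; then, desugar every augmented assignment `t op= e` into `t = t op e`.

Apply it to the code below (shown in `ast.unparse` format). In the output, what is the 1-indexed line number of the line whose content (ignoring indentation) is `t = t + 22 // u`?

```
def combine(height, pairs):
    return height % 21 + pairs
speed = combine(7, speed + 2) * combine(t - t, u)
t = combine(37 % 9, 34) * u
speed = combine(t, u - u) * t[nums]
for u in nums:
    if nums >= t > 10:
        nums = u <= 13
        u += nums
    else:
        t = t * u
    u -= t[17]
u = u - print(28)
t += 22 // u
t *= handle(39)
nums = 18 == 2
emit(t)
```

12

Transformed code:
speed = (7 % 21 + (speed + 2)) * ((t - t) % 21 + u)
t = (37 % 9 % 21 + 34) * u
speed = (t % 21 + (u - u)) * t[nums]
for u in nums:
    if nums >= t > 10:
        nums = u <= 13
        u = u + nums
    else:
        t = t * u
    u = u - t[17]
u = u - print(28)
t = t + 22 // u
t = t * handle(39)
nums = 18 == 2
emit(t)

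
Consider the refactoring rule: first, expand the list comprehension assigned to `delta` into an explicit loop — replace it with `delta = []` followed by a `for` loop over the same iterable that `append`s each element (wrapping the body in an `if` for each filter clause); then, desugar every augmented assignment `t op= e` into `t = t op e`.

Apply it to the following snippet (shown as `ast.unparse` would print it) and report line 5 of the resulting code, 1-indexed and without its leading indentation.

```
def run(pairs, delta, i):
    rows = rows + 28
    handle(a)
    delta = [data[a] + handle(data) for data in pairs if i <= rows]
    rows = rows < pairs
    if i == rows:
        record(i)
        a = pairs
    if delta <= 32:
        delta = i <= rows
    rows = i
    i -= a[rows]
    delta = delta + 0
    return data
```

for data in pairs:

Transformed code:
def run(pairs, delta, i):
    rows = rows + 28
    handle(a)
    delta = []
    for data in pairs:
        if i <= rows:
            delta.append(data[a] + handle(data))
    rows = rows < pairs
    if i == rows:
        record(i)
        a = pairs
    if delta <= 32:
        delta = i <= rows
    rows = i
    i = i - a[rows]
    delta = delta + 0
    return data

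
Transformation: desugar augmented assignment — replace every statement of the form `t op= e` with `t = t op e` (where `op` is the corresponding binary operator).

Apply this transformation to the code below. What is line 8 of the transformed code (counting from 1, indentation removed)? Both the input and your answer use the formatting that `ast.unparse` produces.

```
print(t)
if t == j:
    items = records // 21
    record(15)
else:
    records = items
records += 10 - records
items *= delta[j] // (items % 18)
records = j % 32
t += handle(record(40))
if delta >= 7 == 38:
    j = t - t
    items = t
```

Transformed code:
print(t)
if t == j:
    items = records // 21
    record(15)
else:
    records = items
records = records + (10 - records)
items = items * (delta[j] // (items % 18))
records = j % 32
t = t + handle(record(40))
if delta >= 7 == 38:
    j = t - t
    items = t

items = items * (delta[j] // (items % 18))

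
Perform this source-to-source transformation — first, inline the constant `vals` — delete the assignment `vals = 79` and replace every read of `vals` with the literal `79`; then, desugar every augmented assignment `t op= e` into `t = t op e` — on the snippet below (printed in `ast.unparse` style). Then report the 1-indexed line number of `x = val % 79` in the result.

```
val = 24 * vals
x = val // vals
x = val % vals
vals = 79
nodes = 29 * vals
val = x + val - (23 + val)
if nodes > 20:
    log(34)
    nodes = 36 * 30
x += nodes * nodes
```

3

Transformed code:
val = 24 * 79
x = val // 79
x = val % 79
nodes = 29 * 79
val = x + val - (23 + val)
if nodes > 20:
    log(34)
    nodes = 36 * 30
x = x + nodes * nodes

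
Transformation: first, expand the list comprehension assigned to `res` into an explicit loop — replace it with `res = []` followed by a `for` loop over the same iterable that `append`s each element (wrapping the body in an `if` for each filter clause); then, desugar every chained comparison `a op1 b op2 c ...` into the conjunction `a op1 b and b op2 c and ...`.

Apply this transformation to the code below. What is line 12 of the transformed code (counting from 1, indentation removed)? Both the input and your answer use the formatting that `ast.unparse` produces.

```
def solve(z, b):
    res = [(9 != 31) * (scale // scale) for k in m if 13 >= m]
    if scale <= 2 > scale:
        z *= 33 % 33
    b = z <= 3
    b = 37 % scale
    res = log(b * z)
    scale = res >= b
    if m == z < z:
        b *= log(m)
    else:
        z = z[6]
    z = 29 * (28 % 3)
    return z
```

if m == z and z < z:

Transformed code:
def solve(z, b):
    res = []
    for k in m:
        if 13 >= m:
            res.append((9 != 31) * (scale // scale))
    if scale <= 2 and 2 > scale:
        z *= 33 % 33
    b = z <= 3
    b = 37 % scale
    res = log(b * z)
    scale = res >= b
    if m == z and z < z:
        b *= log(m)
    else:
        z = z[6]
    z = 29 * (28 % 3)
    return z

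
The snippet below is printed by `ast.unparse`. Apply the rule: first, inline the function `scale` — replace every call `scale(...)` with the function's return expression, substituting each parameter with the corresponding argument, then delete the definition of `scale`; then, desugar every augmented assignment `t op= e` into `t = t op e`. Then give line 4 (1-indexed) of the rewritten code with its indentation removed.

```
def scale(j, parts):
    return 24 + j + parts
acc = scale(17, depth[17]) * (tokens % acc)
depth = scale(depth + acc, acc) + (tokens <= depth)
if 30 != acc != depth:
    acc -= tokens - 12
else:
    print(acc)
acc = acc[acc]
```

acc = acc - (tokens - 12)

Transformed code:
acc = (24 + 17 + depth[17]) * (tokens % acc)
depth = 24 + (depth + acc) + acc + (tokens <= depth)
if 30 != acc != depth:
    acc = acc - (tokens - 12)
else:
    print(acc)
acc = acc[acc]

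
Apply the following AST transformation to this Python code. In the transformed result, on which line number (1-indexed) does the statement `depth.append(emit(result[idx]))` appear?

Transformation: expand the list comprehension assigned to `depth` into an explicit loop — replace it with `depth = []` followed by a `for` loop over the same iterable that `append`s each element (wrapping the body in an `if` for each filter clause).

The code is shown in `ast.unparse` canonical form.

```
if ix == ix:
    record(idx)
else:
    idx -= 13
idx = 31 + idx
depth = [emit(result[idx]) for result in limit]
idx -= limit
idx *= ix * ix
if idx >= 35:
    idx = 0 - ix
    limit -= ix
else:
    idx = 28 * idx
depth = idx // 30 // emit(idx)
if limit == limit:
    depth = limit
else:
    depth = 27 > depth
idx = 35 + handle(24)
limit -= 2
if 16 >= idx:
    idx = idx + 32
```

Transformed code:
if ix == ix:
    record(idx)
else:
    idx -= 13
idx = 31 + idx
depth = []
for result in limit:
    depth.append(emit(result[idx]))
idx -= limit
idx *= ix * ix
if idx >= 35:
    idx = 0 - ix
    limit -= ix
else:
    idx = 28 * idx
depth = idx // 30 // emit(idx)
if limit == limit:
    depth = limit
else:
    depth = 27 > depth
idx = 35 + handle(24)
limit -= 2
if 16 >= idx:
    idx = idx + 32

8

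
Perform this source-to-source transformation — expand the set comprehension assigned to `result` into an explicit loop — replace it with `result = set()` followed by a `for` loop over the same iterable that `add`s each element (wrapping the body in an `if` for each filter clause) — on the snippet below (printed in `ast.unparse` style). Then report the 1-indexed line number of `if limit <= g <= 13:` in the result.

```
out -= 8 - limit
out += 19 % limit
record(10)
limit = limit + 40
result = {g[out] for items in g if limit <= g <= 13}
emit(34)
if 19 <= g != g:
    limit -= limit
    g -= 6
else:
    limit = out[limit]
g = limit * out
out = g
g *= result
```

7

Transformed code:
out -= 8 - limit
out += 19 % limit
record(10)
limit = limit + 40
result = set()
for items in g:
    if limit <= g <= 13:
        result.add(g[out])
emit(34)
if 19 <= g != g:
    limit -= limit
    g -= 6
else:
    limit = out[limit]
g = limit * out
out = g
g *= result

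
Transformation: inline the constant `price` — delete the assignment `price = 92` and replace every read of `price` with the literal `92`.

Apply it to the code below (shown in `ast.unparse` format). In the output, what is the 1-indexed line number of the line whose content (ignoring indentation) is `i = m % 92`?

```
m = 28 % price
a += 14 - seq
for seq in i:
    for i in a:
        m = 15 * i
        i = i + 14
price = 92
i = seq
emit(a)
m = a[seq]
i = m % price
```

Transformed code:
m = 28 % 92
a += 14 - seq
for seq in i:
    for i in a:
        m = 15 * i
        i = i + 14
i = seq
emit(a)
m = a[seq]
i = m % 92

10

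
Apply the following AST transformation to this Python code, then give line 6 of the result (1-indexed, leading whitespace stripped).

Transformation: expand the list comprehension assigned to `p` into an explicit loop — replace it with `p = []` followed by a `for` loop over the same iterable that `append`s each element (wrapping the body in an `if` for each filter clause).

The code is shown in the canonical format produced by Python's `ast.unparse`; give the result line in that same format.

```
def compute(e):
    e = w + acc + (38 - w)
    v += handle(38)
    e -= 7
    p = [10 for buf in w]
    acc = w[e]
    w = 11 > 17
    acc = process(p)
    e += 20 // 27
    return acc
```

Transformed code:
def compute(e):
    e = w + acc + (38 - w)
    v += handle(38)
    e -= 7
    p = []
    for buf in w:
        p.append(10)
    acc = w[e]
    w = 11 > 17
    acc = process(p)
    e += 20 // 27
    return acc

for buf in w:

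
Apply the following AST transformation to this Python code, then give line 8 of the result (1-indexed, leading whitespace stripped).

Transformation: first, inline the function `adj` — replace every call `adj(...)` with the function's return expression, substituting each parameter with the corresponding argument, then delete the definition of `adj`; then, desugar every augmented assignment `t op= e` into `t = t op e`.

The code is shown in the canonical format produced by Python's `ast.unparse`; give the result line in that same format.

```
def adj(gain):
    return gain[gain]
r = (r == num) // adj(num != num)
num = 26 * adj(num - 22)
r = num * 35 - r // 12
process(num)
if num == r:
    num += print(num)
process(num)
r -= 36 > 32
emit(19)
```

r = r - (36 > 32)

Transformed code:
r = (r == num) // (num != num)[num != num]
num = 26 * (num - 22)[num - 22]
r = num * 35 - r // 12
process(num)
if num == r:
    num = num + print(num)
process(num)
r = r - (36 > 32)
emit(19)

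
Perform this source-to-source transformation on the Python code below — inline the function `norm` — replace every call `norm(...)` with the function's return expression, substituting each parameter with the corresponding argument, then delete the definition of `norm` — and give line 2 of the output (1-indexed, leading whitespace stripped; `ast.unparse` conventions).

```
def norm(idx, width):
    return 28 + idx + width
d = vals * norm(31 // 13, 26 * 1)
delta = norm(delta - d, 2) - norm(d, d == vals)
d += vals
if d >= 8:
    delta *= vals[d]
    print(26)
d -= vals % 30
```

delta = 28 + (delta - d) + 2 - (28 + d + (d == vals))

Transformed code:
d = vals * (28 + 31 // 13 + 26 * 1)
delta = 28 + (delta - d) + 2 - (28 + d + (d == vals))
d += vals
if d >= 8:
    delta *= vals[d]
    print(26)
d -= vals % 30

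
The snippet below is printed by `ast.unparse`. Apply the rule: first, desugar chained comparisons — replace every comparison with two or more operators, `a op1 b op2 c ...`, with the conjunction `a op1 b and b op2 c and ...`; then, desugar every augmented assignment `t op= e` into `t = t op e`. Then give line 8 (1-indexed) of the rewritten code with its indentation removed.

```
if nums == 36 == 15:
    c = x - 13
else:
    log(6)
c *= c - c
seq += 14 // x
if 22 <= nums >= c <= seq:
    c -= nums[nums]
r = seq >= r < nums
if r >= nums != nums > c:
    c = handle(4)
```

c = c - nums[nums]

Transformed code:
if nums == 36 and 36 == 15:
    c = x - 13
else:
    log(6)
c = c * (c - c)
seq = seq + 14 // x
if 22 <= nums and nums >= c and (c <= seq):
    c = c - nums[nums]
r = seq >= r and r < nums
if r >= nums and nums != nums and (nums > c):
    c = handle(4)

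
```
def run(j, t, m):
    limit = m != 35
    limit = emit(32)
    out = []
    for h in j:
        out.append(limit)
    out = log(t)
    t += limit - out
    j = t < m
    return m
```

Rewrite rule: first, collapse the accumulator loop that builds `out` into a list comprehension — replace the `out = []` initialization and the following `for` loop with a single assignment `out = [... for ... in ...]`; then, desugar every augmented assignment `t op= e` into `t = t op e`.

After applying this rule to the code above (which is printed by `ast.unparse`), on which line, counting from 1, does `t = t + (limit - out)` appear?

Transformed code:
def run(j, t, m):
    limit = m != 35
    limit = emit(32)
    out = [limit for h in j]
    out = log(t)
    t = t + (limit - out)
    j = t < m
    return m

6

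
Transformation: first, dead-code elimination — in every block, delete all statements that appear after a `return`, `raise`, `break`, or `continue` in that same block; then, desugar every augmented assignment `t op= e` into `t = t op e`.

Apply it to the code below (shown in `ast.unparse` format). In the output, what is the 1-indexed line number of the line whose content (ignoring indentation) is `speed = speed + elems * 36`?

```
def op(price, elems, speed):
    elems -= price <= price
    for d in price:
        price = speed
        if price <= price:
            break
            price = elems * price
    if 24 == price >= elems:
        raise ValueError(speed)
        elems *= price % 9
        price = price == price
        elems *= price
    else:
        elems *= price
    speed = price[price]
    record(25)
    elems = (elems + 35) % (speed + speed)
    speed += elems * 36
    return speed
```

14

Transformed code:
def op(price, elems, speed):
    elems = elems - (price <= price)
    for d in price:
        price = speed
        if price <= price:
            break
    if 24 == price >= elems:
        raise ValueError(speed)
    else:
        elems = elems * price
    speed = price[price]
    record(25)
    elems = (elems + 35) % (speed + speed)
    speed = speed + elems * 36
    return speed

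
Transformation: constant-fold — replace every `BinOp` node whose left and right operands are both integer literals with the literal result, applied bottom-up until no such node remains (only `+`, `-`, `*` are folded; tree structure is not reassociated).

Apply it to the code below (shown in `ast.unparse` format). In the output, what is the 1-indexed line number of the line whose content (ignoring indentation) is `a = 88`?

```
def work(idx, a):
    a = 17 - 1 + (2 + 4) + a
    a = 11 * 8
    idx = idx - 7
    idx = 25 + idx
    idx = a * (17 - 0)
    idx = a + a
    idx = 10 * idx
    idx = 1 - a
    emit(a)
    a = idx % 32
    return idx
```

3

Transformed code:
def work(idx, a):
    a = 22 + a
    a = 88
    idx = idx - 7
    idx = 25 + idx
    idx = a * 17
    idx = a + a
    idx = 10 * idx
    idx = 1 - a
    emit(a)
    a = idx % 32
    return idx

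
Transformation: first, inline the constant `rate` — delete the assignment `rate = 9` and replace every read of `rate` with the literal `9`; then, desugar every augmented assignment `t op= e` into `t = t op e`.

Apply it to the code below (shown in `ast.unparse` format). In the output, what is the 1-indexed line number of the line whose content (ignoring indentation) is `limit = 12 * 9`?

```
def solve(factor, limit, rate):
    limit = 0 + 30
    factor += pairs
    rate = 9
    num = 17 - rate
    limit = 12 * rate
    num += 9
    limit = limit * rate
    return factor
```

Transformed code:
def solve(factor, limit, rate):
    limit = 0 + 30
    factor = factor + pairs
    num = 17 - 9
    limit = 12 * 9
    num = num + 9
    limit = limit * 9
    return factor

5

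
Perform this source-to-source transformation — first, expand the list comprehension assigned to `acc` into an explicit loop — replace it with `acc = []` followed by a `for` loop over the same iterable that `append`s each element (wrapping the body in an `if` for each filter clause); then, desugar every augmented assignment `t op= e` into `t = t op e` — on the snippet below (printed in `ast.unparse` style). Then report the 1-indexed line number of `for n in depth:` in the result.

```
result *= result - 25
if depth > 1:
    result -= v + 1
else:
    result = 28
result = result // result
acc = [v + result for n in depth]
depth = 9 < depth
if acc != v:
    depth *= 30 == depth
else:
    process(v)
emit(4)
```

8

Transformed code:
result = result * (result - 25)
if depth > 1:
    result = result - (v + 1)
else:
    result = 28
result = result // result
acc = []
for n in depth:
    acc.append(v + result)
depth = 9 < depth
if acc != v:
    depth = depth * (30 == depth)
else:
    process(v)
emit(4)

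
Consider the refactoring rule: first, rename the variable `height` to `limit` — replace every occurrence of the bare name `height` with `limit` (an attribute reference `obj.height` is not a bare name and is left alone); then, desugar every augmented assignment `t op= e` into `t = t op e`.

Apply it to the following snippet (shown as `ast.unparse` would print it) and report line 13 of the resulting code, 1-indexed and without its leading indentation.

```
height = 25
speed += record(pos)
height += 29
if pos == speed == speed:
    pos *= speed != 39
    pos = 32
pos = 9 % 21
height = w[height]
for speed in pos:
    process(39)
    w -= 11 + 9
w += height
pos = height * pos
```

Transformed code:
limit = 25
speed = speed + record(pos)
limit = limit + 29
if pos == speed == speed:
    pos = pos * (speed != 39)
    pos = 32
pos = 9 % 21
limit = w[limit]
for speed in pos:
    process(39)
    w = w - (11 + 9)
w = w + limit
pos = limit * pos

pos = limit * pos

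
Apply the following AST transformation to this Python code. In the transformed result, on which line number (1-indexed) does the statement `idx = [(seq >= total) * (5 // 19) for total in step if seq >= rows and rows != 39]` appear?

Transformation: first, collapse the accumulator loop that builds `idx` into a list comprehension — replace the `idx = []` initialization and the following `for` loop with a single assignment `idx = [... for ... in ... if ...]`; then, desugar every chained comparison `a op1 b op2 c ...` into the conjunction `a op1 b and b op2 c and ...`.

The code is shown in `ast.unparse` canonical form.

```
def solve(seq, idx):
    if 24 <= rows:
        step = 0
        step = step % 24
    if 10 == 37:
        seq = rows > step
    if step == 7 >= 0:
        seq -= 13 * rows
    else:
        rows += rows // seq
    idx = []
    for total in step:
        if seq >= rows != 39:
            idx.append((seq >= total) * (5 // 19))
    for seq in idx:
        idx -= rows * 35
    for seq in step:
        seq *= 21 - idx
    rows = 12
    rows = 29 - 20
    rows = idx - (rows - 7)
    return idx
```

11

Transformed code:
def solve(seq, idx):
    if 24 <= rows:
        step = 0
        step = step % 24
    if 10 == 37:
        seq = rows > step
    if step == 7 and 7 >= 0:
        seq -= 13 * rows
    else:
        rows += rows // seq
    idx = [(seq >= total) * (5 // 19) for total in step if seq >= rows and rows != 39]
    for seq in idx:
        idx -= rows * 35
    for seq in step:
        seq *= 21 - idx
    rows = 12
    rows = 29 - 20
    rows = idx - (rows - 7)
    return idx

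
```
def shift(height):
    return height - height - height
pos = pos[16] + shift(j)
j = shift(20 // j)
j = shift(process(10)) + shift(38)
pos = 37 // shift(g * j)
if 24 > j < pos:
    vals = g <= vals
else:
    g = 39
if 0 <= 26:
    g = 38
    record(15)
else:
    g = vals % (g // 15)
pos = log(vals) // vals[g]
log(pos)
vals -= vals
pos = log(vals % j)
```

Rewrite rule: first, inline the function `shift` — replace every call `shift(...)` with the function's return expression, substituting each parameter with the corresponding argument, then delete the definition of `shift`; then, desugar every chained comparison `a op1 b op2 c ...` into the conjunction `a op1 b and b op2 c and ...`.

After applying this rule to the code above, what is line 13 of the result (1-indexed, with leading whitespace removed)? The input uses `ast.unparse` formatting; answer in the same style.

Transformed code:
pos = pos[16] + (j - j - j)
j = 20 // j - 20 // j - 20 // j
j = process(10) - process(10) - process(10) + (38 - 38 - 38)
pos = 37 // (g * j - g * j - g * j)
if 24 > j and j < pos:
    vals = g <= vals
else:
    g = 39
if 0 <= 26:
    g = 38
    record(15)
else:
    g = vals % (g // 15)
pos = log(vals) // vals[g]
log(pos)
vals -= vals
pos = log(vals % j)

g = vals % (g // 15)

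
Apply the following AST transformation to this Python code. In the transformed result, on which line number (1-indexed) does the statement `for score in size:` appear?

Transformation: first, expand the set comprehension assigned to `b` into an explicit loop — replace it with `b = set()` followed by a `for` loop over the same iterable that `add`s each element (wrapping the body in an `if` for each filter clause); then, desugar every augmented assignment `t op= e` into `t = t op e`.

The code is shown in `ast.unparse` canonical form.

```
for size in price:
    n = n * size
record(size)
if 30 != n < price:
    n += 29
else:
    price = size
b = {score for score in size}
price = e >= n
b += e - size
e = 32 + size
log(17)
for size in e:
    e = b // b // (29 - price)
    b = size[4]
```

9

Transformed code:
for size in price:
    n = n * size
record(size)
if 30 != n < price:
    n = n + 29
else:
    price = size
b = set()
for score in size:
    b.add(score)
price = e >= n
b = b + (e - size)
e = 32 + size
log(17)
for size in e:
    e = b // b // (29 - price)
    b = size[4]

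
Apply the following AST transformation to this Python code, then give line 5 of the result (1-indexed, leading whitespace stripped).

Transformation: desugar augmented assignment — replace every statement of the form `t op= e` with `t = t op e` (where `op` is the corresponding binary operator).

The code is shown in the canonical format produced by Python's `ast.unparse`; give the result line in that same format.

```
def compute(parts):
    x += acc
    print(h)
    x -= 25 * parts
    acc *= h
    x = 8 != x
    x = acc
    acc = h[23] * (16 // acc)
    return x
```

Transformed code:
def compute(parts):
    x = x + acc
    print(h)
    x = x - 25 * parts
    acc = acc * h
    x = 8 != x
    x = acc
    acc = h[23] * (16 // acc)
    return x

acc = acc * h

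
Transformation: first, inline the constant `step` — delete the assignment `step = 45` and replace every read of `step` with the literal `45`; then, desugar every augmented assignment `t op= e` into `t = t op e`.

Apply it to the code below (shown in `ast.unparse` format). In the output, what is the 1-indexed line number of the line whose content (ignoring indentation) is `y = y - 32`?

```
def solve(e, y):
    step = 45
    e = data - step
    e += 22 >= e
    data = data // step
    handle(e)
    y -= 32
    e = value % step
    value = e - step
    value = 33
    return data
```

Transformed code:
def solve(e, y):
    e = data - 45
    e = e + (22 >= e)
    data = data // 45
    handle(e)
    y = y - 32
    e = value % 45
    value = e - 45
    value = 33
    return data

6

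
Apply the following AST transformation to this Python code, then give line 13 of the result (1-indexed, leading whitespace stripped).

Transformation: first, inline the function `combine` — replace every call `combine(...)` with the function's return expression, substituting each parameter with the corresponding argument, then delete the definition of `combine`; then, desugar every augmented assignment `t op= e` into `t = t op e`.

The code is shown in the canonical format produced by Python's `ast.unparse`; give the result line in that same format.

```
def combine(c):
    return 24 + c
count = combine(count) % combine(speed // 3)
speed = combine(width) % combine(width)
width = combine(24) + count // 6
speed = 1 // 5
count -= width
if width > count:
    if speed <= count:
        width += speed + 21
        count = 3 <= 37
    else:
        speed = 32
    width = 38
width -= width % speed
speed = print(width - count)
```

width = width - width % speed

Transformed code:
count = (24 + count) % (24 + speed // 3)
speed = (24 + width) % (24 + width)
width = 24 + 24 + count // 6
speed = 1 // 5
count = count - width
if width > count:
    if speed <= count:
        width = width + (speed + 21)
        count = 3 <= 37
    else:
        speed = 32
    width = 38
width = width - width % speed
speed = print(width - count)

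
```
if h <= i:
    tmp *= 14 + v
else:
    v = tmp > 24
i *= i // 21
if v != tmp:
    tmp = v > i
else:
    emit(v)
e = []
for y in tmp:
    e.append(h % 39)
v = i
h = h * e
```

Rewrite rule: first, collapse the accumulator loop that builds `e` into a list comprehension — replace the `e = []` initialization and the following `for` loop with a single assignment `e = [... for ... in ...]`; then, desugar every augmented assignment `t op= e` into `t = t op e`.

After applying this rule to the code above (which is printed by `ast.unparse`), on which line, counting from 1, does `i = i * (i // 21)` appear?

5

Transformed code:
if h <= i:
    tmp = tmp * (14 + v)
else:
    v = tmp > 24
i = i * (i // 21)
if v != tmp:
    tmp = v > i
else:
    emit(v)
e = [h % 39 for y in tmp]
v = i
h = h * e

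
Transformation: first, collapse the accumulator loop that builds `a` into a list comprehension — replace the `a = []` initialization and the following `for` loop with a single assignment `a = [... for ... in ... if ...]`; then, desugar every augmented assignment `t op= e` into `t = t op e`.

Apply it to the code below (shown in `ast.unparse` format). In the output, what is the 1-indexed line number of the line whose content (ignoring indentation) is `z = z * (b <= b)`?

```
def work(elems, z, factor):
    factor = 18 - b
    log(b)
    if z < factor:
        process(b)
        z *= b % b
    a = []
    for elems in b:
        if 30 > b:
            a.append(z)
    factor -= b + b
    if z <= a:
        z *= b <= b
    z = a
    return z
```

Transformed code:
def work(elems, z, factor):
    factor = 18 - b
    log(b)
    if z < factor:
        process(b)
        z = z * (b % b)
    a = [z for elems in b if 30 > b]
    factor = factor - (b + b)
    if z <= a:
        z = z * (b <= b)
    z = a
    return z

10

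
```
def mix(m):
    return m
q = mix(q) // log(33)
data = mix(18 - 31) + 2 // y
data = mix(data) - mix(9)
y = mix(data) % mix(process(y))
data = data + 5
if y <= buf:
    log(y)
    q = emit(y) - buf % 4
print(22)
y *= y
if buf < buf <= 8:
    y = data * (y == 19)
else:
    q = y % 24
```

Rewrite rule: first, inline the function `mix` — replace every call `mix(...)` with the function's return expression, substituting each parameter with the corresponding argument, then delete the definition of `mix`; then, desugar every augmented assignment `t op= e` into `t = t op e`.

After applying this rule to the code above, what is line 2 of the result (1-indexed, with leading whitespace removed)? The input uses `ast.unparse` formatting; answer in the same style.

Transformed code:
q = q // log(33)
data = 18 - 31 + 2 // y
data = data - 9
y = data % process(y)
data = data + 5
if y <= buf:
    log(y)
    q = emit(y) - buf % 4
print(22)
y = y * y
if buf < buf <= 8:
    y = data * (y == 19)
else:
    q = y % 24

data = 18 - 31 + 2 // y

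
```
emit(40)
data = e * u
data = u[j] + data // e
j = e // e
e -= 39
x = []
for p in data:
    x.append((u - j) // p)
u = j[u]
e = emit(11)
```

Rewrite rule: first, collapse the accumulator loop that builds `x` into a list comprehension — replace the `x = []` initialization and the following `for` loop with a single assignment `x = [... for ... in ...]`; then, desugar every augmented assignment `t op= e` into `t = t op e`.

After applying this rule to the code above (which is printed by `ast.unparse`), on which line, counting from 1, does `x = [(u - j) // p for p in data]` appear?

Transformed code:
emit(40)
data = e * u
data = u[j] + data // e
j = e // e
e = e - 39
x = [(u - j) // p for p in data]
u = j[u]
e = emit(11)

6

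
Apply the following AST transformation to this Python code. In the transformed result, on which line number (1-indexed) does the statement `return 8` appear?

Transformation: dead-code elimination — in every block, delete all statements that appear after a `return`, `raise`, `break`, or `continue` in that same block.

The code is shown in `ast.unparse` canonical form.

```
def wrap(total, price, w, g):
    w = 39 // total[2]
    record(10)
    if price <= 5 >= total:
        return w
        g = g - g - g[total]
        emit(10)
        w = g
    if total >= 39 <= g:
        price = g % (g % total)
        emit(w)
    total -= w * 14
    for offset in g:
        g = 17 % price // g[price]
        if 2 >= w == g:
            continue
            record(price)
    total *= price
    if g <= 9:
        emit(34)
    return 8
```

17

Transformed code:
def wrap(total, price, w, g):
    w = 39 // total[2]
    record(10)
    if price <= 5 >= total:
        return w
    if total >= 39 <= g:
        price = g % (g % total)
        emit(w)
    total -= w * 14
    for offset in g:
        g = 17 % price // g[price]
        if 2 >= w == g:
            continue
    total *= price
    if g <= 9:
        emit(34)
    return 8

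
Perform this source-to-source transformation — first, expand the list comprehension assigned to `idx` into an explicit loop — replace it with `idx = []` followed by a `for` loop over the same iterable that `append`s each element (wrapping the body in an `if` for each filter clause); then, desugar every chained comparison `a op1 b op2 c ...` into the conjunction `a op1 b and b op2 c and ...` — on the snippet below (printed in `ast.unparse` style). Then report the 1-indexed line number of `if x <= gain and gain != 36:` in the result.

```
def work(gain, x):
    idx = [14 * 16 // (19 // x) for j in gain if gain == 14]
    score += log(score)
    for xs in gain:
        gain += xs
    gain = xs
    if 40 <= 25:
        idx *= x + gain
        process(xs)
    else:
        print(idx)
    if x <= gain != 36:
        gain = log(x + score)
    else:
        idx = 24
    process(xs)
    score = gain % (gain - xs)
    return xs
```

15

Transformed code:
def work(gain, x):
    idx = []
    for j in gain:
        if gain == 14:
            idx.append(14 * 16 // (19 // x))
    score += log(score)
    for xs in gain:
        gain += xs
    gain = xs
    if 40 <= 25:
        idx *= x + gain
        process(xs)
    else:
        print(idx)
    if x <= gain and gain != 36:
        gain = log(x + score)
    else:
        idx = 24
    process(xs)
    score = gain % (gain - xs)
    return xs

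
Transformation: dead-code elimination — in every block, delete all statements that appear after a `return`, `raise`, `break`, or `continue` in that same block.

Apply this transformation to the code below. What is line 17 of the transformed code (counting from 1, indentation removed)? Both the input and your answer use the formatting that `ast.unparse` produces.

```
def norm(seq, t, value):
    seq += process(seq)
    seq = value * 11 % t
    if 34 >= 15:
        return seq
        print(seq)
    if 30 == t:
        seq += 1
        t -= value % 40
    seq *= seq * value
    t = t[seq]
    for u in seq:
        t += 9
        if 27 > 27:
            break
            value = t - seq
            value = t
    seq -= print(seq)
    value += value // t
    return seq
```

Transformed code:
def norm(seq, t, value):
    seq += process(seq)
    seq = value * 11 % t
    if 34 >= 15:
        return seq
    if 30 == t:
        seq += 1
        t -= value % 40
    seq *= seq * value
    t = t[seq]
    for u in seq:
        t += 9
        if 27 > 27:
            break
    seq -= print(seq)
    value += value // t
    return seq

return seq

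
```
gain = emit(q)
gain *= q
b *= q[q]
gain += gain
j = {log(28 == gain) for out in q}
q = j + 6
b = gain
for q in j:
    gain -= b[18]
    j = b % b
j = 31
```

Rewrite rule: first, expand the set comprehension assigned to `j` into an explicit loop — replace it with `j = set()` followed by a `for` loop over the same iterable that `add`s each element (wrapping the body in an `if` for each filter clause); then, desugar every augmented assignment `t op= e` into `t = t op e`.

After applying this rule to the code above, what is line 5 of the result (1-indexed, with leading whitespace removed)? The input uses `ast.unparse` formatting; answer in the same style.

Transformed code:
gain = emit(q)
gain = gain * q
b = b * q[q]
gain = gain + gain
j = set()
for out in q:
    j.add(log(28 == gain))
q = j + 6
b = gain
for q in j:
    gain = gain - b[18]
    j = b % b
j = 31

j = set()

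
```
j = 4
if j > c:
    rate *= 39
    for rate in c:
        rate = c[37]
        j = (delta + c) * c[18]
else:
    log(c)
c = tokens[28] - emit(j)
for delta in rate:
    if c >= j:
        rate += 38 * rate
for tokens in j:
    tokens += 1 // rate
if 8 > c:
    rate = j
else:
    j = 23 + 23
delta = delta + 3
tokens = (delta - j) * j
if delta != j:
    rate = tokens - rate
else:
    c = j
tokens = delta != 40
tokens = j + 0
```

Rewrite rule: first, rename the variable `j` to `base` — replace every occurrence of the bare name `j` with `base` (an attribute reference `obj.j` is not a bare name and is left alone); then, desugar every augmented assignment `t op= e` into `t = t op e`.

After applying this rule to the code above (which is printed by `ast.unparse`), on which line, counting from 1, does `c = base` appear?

24

Transformed code:
base = 4
if base > c:
    rate = rate * 39
    for rate in c:
        rate = c[37]
        base = (delta + c) * c[18]
else:
    log(c)
c = tokens[28] - emit(base)
for delta in rate:
    if c >= base:
        rate = rate + 38 * rate
for tokens in base:
    tokens = tokens + 1 // rate
if 8 > c:
    rate = base
else:
    base = 23 + 23
delta = delta + 3
tokens = (delta - base) * base
if delta != base:
    rate = tokens - rate
else:
    c = base
tokens = delta != 40
tokens = base + 0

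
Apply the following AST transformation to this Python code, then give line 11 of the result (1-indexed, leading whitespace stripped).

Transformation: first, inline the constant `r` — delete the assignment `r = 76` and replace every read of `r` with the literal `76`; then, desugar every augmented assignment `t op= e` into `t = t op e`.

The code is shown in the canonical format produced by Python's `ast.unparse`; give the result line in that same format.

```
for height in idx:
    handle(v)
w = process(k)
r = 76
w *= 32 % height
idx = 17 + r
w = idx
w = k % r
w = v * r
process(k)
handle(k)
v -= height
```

Transformed code:
for height in idx:
    handle(v)
w = process(k)
w = w * (32 % height)
idx = 17 + 76
w = idx
w = k % 76
w = v * 76
process(k)
handle(k)
v = v - height

v = v - height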